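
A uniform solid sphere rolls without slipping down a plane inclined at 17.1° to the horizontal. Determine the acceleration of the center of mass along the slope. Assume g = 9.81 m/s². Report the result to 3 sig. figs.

a ≈ 2.06 m/s²

Here I = (2/5)MR², so the shape factor k = I/(MR²) = 0.4.
Newton's second law down the slope: Mg sinθ − f = Ma. The torque equation fR = Iα (with α = a/R) gives f = kMa.
Eliminating f: Mg sinθ = (1+k)Ma, so a = g sinθ/(1+k) = 9.81 × sin17.1° / 1.4 ≈ 2.06 m/s².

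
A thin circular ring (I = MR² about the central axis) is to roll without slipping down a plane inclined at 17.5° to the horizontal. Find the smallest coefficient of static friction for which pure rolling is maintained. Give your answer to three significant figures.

Here I = MR², so the shape factor k = I/(MR²) = 1.
Along the incline Mg sinθ − f = Ma, and torque about the center fR = Iα = kMR²(a/R) gives f = kMa.
These give a = g sinθ/(1+k) and the required friction f = kMg sinθ/(1+k).
With N = Mg cosθ, the no-slip condition f ≤ μN gives μ_min = f/N = k tanθ/(1+k).
μ_min = 1 × tan17.5° / 2 ≈ 0.158.

μ_min ≈ 0.158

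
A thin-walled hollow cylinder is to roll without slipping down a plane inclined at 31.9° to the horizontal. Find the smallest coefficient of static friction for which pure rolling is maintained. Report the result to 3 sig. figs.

The moment of inertia is MR², giving k ≡ I/(MR²) = 1.
Translational: Mg sinθ − f = Ma. Rotational about the CM: fR = Iα = kMRa, so f = kMa.
These give a = g sinθ/(1+k) and the required friction f = kMg sinθ/(1+k).
With N = Mg cosθ, the no-slip condition f ≤ μN gives μ_min = f/N = k tanθ/(1+k).
μ_min = 1 × tan31.9° / 2 ≈ 0.311.

μ_min ≈ 0.311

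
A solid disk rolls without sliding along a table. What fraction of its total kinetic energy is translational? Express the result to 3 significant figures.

fraction ≈ 0.667

With I = (1/2)MR², the ratio k = I/(MR²) is 0.5.
Since ω = v/R, the translational part is ½Mv² and the rotational part is ½I(v/R)² = ½kMv²; the total is ½(1+k)Mv².
The translational fraction is therefore 1/(1+k) = 1/1.5 ≈ 0.667.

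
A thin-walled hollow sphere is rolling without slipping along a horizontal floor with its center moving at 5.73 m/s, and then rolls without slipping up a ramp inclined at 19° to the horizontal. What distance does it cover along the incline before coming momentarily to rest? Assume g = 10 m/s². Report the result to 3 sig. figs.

d ≈ 8.40 m

Here I = (2/3)MR², so the shape factor k = I/(MR²) = 2/3.
Since it rolls without slipping, ω = v/R and KE = ½Mv² + ½Iω² = ½(1+k)Mv² = (5/6)Mv².
Setting this equal to Mgh gives the vertical rise h = (1+k)v₀²/(2g) = 1.667×5.73²/(2×10) = 2.736 m.
Along the incline, d = h/sinθ = 2.736/sin19° ≈ 8.40 m.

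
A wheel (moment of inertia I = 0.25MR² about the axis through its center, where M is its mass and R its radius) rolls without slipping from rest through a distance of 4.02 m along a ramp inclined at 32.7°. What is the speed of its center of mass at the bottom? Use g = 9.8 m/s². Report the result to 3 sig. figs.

The moment of inertia is 0.25MR², giving k ≡ I/(MR²) = 0.25.
The rolling condition ω = v/R makes the rotational term ½I(v/R)² = ½kMv², so KE_total = ½(1+k)Mv² = (5/8)Mv².
The vertical drop is h = L sinθ = 4.02 × sin32.7° = 2.172 m.
Setting Mgh = (5/8)Mv² gives v = √(2gh/(1+k)) = √(2·9.8·2.172/1.25) ≈ 5.84 m/s.

v ≈ 5.84 m/s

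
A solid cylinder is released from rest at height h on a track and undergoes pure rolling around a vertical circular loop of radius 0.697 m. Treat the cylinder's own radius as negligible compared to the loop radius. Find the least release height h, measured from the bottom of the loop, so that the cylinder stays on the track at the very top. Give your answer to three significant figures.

h_min ≈ 1.92 m

With I = (1/2)MR², the ratio k = I/(MR²) is 0.5.
At the top of the loop, the minimum-contact condition is Mg = Mv_top²/r, so v_top² = gr.
With ω = v/R, the kinetic energy at speed v is ½(1+k)Mv² = (3/4)Mv².
Energy conservation from release (height h) to the top (height 2r): Mgh = Mg(2r) + (3/4)M·gr.
Thus h_min = 2r + (1+k)r/2 = r(2 + 1.5/2) = 0.697 × 2.75 ≈ 1.92 m.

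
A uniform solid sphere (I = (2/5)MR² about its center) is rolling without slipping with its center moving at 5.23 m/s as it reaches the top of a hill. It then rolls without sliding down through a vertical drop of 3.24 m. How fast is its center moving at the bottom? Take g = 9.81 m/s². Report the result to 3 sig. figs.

With I = (2/5)MR², the ratio k = I/(MR²) is 0.4.
Pure rolling means v = ωR; then KE = ½Mv² + ½I(v/R)² = ½(1+k)Mv² = (7/10)Mv².
Energy conservation: (7/10)Mv₀² + Mgh = (7/10)Mv², so v² = v₀² + 2gh/(1+k).
v = √(5.23² + 2×9.81×3.24/1.4) = √72.76 ≈ 8.53 m/s.

v ≈ 8.53 m/s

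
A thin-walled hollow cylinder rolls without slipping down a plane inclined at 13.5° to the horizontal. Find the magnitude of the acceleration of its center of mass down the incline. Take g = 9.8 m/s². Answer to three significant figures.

a ≈ 1.14 m/s²

The moment of inertia is MR², giving k ≡ I/(MR²) = 1.
Translational: Mg sinθ − f = Ma. Rotational about the CM: fR = Iα = kMRa, so f = kMa.
Eliminating f: Mg sinθ = (1+k)Ma, so a = g sinθ/(1+k) = 9.8 × sin13.5° / 2 ≈ 1.14 m/s².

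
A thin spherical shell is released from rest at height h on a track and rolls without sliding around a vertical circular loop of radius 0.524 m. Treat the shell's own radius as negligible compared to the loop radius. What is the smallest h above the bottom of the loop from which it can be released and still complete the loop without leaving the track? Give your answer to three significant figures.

The moment of inertia is (2/3)MR², giving k ≡ I/(MR²) = 2/3.
At the top of the loop, the minimum-contact condition is Mg = Mv_top²/r, so v_top² = gr.
With ω = v/R, the kinetic energy at speed v is ½(1+k)Mv² = (5/6)Mv².
Energy conservation from release (height h) to the top (height 2r): Mgh = Mg(2r) + (5/6)M·gr.
Thus h_min = 2r + (1+k)r/2 = r(2 + 1.667/2) = 0.524 × 2.833 ≈ 1.48 m.

h_min ≈ 1.48 m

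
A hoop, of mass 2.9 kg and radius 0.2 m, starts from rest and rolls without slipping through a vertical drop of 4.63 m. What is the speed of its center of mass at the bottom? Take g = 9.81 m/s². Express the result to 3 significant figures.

Here I = MR², so the shape factor k = I/(MR²) = 1.
Pure rolling means v = ωR; then KE = ½Mv² + ½I(v/R)² = ½(1+k)Mv² = Mv².
Energy conservation: Mgh = Mv², so v = √(2gh/(1+k)) = √(2 × 9.81 × 4.63 / 2) ≈ 6.74 m/s.

v ≈ 6.74 m/s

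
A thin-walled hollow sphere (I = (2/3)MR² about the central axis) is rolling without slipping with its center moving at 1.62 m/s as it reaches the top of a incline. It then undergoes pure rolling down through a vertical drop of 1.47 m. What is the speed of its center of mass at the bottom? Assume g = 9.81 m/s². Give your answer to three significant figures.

v ≈ 4.46 m/s

For this body I = (2/3)MR², i.e. k = I/(MR²) = 2/3.
Since it rolls without slipping, ω = v/R and KE = ½Mv² + ½Iω² = ½(1+k)Mv² = (5/6)Mv².
Conserving energy between top and bottom: (5/6)Mv² = (5/6)Mv₀² + Mgh, hence v² = v₀² + 2gh/(1+k).
v = √(1.62² + 2×9.81×1.47/1.667) = √19.93 ≈ 4.46 m/s.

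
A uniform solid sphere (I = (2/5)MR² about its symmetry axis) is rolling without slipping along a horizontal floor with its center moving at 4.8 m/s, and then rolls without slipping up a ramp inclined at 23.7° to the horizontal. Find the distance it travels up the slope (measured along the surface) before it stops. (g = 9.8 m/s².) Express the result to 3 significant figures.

d ≈ 4.09 m

Here I = (2/5)MR², so the shape factor k = I/(MR²) = 0.4.
Rolling without slipping gives ω = v/R, so the total kinetic energy is ½Mv² + ½Iω² = ½(1+k)Mv² = (7/10)Mv².
Setting this equal to Mgh gives the vertical rise h = (1+k)v₀²/(2g) = 1.4×4.8²/(2×9.8) = 1.646 m.
Along the incline, d = h/sinθ = 1.646/sin23.7° ≈ 4.09 m.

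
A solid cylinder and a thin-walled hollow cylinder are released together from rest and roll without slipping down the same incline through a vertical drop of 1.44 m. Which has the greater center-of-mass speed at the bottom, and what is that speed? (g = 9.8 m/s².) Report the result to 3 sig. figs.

For rolling without slipping, Mgh = ½(1+k)Mv² where k = I/(MR²), so v = √(2gh/(1+k)).
Solid cylinder: k = 0.5, giving v = √(2×9.8×1.44/1.5) = 4.338 m/s.
Thin-walled hollow cylinder: k = 1, giving v = √(2×9.8×1.44/2) = 3.757 m/s.
The smaller k wins: the solid cylinder, at ≈ 4.34 m/s.

the solid cylinder, at v ≈ 4.34 m/s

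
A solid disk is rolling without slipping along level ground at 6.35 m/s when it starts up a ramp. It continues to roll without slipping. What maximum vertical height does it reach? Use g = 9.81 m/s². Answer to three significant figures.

h ≈ 3.08 m

With I = (1/2)MR², the ratio k = I/(MR²) is 0.5.
Rolling without slipping gives ω = v/R, so the total kinetic energy is ½Mv² + ½Iω² = ½(1+k)Mv² = (3/4)Mv².
At the top the kinetic energy is zero, so (3/4)Mv₀² = Mgh.
Thus h = (1+k)v₀²/(2g) = 1.5 × 6.35² / (2 × 9.81) ≈ 3.08 m.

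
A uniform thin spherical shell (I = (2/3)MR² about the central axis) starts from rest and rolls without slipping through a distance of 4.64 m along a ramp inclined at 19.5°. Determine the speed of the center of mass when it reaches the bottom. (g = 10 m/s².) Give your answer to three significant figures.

v ≈ 4.31 m/s

For this body I = (2/3)MR², i.e. k = I/(MR²) = 2/3.
The rolling condition ω = v/R makes the rotational term ½I(v/R)² = ½kMv², so KE_total = ½(1+k)Mv² = (5/6)Mv².
The vertical drop is h = L sinθ = 4.64 × sin19.5° = 1.549 m.
Setting Mgh = (5/6)Mv² gives v = √(2gh/(1+k)) = √(2·10·1.549/1.667) ≈ 4.31 m/s.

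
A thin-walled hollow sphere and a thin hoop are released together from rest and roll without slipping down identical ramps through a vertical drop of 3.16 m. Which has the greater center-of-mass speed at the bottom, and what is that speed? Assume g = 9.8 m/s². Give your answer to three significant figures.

For rolling without slipping, Mgh = ½(1+k)Mv² where k = I/(MR²), so v = √(2gh/(1+k)).
Thin-walled hollow sphere: k = 2/3, giving v = √(2×9.8×3.16/1.667) = 6.096 m/s.
Thin hoop: k = 1, giving v = √(2×9.8×3.16/2) = 5.565 m/s.
The smaller k wins: the thin-walled hollow sphere, at ≈ 6.10 m/s.

the thin-walled hollow sphere, at v ≈ 6.10 m/s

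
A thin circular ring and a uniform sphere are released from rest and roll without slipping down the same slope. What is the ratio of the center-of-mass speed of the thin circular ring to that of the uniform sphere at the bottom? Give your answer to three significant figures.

v_ratio ≈ 0.837

Each satisfies Mgh = ½(1+k)Mv² with k = I/(MR²), so v ∝ 1/√(1+k).
For the thin circular ring k = 1; for the uniform sphere k = 0.4.
v₁/v₂ = √((1+k₂)/(1+k₁)) = √(1.4/2) ≈ 0.837.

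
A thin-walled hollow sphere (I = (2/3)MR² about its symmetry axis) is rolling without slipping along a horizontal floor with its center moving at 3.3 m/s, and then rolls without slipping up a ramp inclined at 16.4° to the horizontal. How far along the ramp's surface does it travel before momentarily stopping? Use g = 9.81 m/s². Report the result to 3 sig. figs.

The moment of inertia is (2/3)MR², giving k ≡ I/(MR²) = 2/3.
Rolling without slipping gives ω = v/R, so the total kinetic energy is ½Mv² + ½Iω² = ½(1+k)Mv² = (5/6)Mv².
Setting this equal to Mgh gives the vertical rise h = (1+k)v₀²/(2g) = 1.667×3.3²/(2×9.81) = 0.9251 m.
Along the incline, d = h/sinθ = 0.9251/sin16.4° ≈ 3.28 m.

d ≈ 3.28 m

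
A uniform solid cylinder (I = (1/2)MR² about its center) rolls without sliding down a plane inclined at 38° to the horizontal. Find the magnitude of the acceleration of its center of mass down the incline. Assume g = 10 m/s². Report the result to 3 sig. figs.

a ≈ 4.10 m/s²

With I = (1/2)MR², the ratio k = I/(MR²) is 0.5.
Translational: Mg sinθ − f = Ma. Rotational about the CM: fR = Iα = kMRa, so f = kMa.
Eliminating f: Mg sinθ = (1+k)Ma, so a = g sinθ/(1+k) = 10 × sin38° / 1.5 ≈ 4.10 m/s².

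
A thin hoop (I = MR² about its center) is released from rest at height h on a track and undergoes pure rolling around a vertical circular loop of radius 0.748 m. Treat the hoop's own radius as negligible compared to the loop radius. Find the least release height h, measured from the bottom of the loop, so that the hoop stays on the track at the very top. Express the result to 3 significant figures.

h_min ≈ 2.24 m

For this body I = MR², i.e. k = I/(MR²) = 1.
At the top, contact is just lost when gravity alone supplies the centripetal force: Mg = Mv_top²/r, i.e. v_top² = gr.
With ω = v/R, the kinetic energy at speed v is ½(1+k)Mv² = Mv².
Energy conservation from release (height h) to the top (height 2r): Mgh = Mg(2r) + M·gr.
Thus h_min = 2r + (1+k)r/2 = r(2 + 2/2) = 0.748 × 3 ≈ 2.24 m.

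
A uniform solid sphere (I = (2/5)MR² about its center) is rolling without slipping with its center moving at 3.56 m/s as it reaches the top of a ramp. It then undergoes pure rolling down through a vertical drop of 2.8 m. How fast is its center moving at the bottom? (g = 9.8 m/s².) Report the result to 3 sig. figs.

With I = (2/5)MR², the ratio k = I/(MR²) is 0.4.
The rolling condition ω = v/R makes the rotational term ½I(v/R)² = ½kMv², so KE_total = ½(1+k)Mv² = (7/10)Mv².
Energy conservation: (7/10)Mv₀² + Mgh = (7/10)Mv², so v² = v₀² + 2gh/(1+k).
v = √(3.56² + 2×9.8×2.8/1.4) = √51.87 ≈ 7.20 m/s.

v ≈ 7.20 m/s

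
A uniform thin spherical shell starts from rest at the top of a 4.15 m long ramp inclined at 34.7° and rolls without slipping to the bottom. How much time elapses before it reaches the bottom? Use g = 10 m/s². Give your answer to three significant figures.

For this body I = (2/3)MR², i.e. k = I/(MR²) = 2/3.
Newton's second law down the slope: Mg sinθ − f = Ma. The torque equation fR = Iα (with α = a/R) gives f = kMa.
Hence a = g sinθ/(1+k) = 10×sin34.7°/1.667 = 3.416 m/s².
With constant a from rest, t = √(2L/a) = √(2·4.15/3.416) ≈ 1.56 s.

t ≈ 1.56 s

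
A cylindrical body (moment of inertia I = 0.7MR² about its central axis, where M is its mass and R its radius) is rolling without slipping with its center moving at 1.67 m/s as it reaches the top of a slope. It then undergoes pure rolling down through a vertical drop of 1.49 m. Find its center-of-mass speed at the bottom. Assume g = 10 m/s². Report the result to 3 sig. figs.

The moment of inertia is 0.7MR², giving k ≡ I/(MR²) = 0.7.
Rolling without slipping gives ω = v/R, so the total kinetic energy is ½Mv² + ½Iω² = ½(1+k)Mv² = (17/20)Mv².
Conserving energy between top and bottom: (17/20)Mv² = (17/20)Mv₀² + Mgh, hence v² = v₀² + 2gh/(1+k).
v = √(1.67² + 2×10×1.49/1.7) = √20.32 ≈ 4.51 m/s.

v ≈ 4.51 m/s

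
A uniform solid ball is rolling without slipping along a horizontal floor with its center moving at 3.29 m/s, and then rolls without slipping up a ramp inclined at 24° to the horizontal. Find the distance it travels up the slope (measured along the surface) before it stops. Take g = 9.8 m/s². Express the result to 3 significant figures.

d ≈ 1.90 m

For this body I = (2/5)MR², i.e. k = I/(MR²) = 0.4.
The rolling condition ω = v/R makes the rotational term ½I(v/R)² = ½kMv², so KE_total = ½(1+k)Mv² = (7/10)Mv².
Setting this equal to Mgh gives the vertical rise h = (1+k)v₀²/(2g) = 1.4×3.29²/(2×9.8) = 0.7731 m.
Along the incline, d = h/sinθ = 0.7731/sin24° ≈ 1.90 m.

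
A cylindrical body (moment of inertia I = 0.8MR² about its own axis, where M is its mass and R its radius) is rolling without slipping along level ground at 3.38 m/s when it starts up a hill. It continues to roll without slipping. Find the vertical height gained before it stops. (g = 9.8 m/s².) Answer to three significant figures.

For this body I = 0.8MR², i.e. k = I/(MR²) = 0.8.
The rolling condition ω = v/R makes the rotational term ½I(v/R)² = ½kMv², so KE_total = ½(1+k)Mv² = (9/10)Mv².
All of this converts to potential energy at the highest point: (9/10)Mv₀² = Mgh.
Thus h = (1+k)v₀²/(2g) = 1.8 × 3.38² / (2 × 9.8) ≈ 1.05 m.

h ≈ 1.05 m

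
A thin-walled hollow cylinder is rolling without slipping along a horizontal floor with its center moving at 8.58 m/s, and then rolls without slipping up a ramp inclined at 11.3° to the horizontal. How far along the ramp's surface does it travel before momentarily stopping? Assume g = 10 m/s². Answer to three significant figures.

d ≈ 37.6 m

Here I = MR², so the shape factor k = I/(MR²) = 1.
Since it rolls without slipping, ω = v/R and KE = ½Mv² + ½Iω² = ½(1+k)Mv² = Mv².
Setting this equal to Mgh gives the vertical rise h = (1+k)v₀²/(2g) = 2×8.58²/(2×10) = 7.362 m.
Along the incline, d = h/sinθ = 7.362/sin11.3° ≈ 37.6 m.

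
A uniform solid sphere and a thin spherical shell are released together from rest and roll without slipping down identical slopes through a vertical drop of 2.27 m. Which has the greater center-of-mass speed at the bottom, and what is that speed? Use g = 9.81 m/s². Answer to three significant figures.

the uniform solid sphere, at v ≈ 5.64 m/s

For rolling without slipping, Mgh = ½(1+k)Mv² where k = I/(MR²), so v = √(2gh/(1+k)).
Uniform solid sphere: k = 0.4, giving v = √(2×9.81×2.27/1.4) = 5.64 m/s.
Thin spherical shell: k = 2/3, giving v = √(2×9.81×2.27/1.667) = 5.169 m/s.
The smaller k wins: the uniform solid sphere, at ≈ 5.64 m/s.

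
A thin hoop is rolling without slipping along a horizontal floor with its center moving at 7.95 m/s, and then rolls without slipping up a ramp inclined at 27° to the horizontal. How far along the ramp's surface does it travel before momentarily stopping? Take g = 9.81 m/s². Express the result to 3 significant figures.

Here I = MR², so the shape factor k = I/(MR²) = 1.
Pure rolling means v = ωR; then KE = ½Mv² + ½I(v/R)² = ½(1+k)Mv² = Mv².
Setting this equal to Mgh gives the vertical rise h = (1+k)v₀²/(2g) = 2×7.95²/(2×9.81) = 6.443 m.
The distance along the slope is d = h/sinθ = 6.443/sin27° ≈ 14.2 m.

d ≈ 14.2 m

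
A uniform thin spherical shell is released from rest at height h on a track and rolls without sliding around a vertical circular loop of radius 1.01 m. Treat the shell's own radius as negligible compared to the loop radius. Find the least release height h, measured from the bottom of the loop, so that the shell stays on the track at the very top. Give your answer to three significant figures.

The moment of inertia is (2/3)MR², giving k ≡ I/(MR²) = 2/3.
At the top of the loop, the minimum-contact condition is Mg = Mv_top²/r, so v_top² = gr.
With ω = v/R, the kinetic energy at speed v is ½(1+k)Mv² = (5/6)Mv².
Energy conservation from release (height h) to the top (height 2r): Mgh = Mg(2r) + (5/6)M·gr.
Thus h_min = 2r + (1+k)r/2 = r(2 + 1.667/2) = 1.01 × 2.833 ≈ 2.86 m.

h_min ≈ 2.86 m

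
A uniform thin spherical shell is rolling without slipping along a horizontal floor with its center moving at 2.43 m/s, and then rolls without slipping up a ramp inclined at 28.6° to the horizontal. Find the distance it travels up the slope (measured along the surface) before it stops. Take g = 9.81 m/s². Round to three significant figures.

d ≈ 1.05 m

For this body I = (2/3)MR², i.e. k = I/(MR²) = 2/3.
Pure rolling means v = ωR; then KE = ½Mv² + ½I(v/R)² = ½(1+k)Mv² = (5/6)Mv².
Setting this equal to Mgh gives the vertical rise h = (1+k)v₀²/(2g) = 1.667×2.43²/(2×9.81) = 0.5016 m.
Along the incline, d = h/sinθ = 0.5016/sin28.6° ≈ 1.05 m.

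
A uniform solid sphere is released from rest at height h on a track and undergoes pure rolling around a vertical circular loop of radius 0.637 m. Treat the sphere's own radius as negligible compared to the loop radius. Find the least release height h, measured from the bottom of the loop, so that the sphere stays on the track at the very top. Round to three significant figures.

h_min ≈ 1.72 m

With I = (2/5)MR², the ratio k = I/(MR²) is 0.4.
At the top, contact is just lost when gravity alone supplies the centripetal force: Mg = Mv_top²/r, i.e. v_top² = gr.
With ω = v/R, the kinetic energy at speed v is ½(1+k)Mv² = (7/10)Mv².
Energy conservation from release (height h) to the top (height 2r): Mgh = Mg(2r) + (7/10)M·gr.
Thus h_min = 2r + (1+k)r/2 = r(2 + 1.4/2) = 0.637 × 2.7 ≈ 1.72 m.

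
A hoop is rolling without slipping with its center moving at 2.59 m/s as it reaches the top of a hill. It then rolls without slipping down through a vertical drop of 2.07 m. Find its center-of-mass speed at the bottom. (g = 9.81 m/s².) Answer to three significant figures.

Here I = MR², so the shape factor k = I/(MR²) = 1.
Rolling without slipping gives ω = v/R, so the total kinetic energy is ½Mv² + ½Iω² = ½(1+k)Mv² = Mv².
Conserving energy between top and bottom: Mv² = Mv₀² + Mgh, hence v² = v₀² + 2gh/(1+k).
v = √(2.59² + 2×9.81×2.07/2) = √27.01 ≈ 5.20 m/s.

v ≈ 5.20 m/s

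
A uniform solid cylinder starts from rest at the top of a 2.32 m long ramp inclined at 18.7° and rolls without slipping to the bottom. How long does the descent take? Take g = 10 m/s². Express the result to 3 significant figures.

t ≈ 1.47 s

The moment of inertia is (1/2)MR², giving k ≡ I/(MR²) = 0.5.
Translational: Mg sinθ − f = Ma. Rotational about the CM: fR = Iα = kMRa, so f = kMa.
Hence a = g sinθ/(1+k) = 10×sin18.7°/1.5 = 2.137 m/s².
With constant a from rest, t = √(2L/a) = √(2·2.32/2.137) ≈ 1.47 s.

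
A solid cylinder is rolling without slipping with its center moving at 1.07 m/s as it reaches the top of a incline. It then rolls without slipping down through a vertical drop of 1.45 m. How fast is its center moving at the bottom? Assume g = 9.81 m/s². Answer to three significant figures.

v ≈ 4.48 m/s

With I = (1/2)MR², the ratio k = I/(MR²) is 0.5.
The rolling condition ω = v/R makes the rotational term ½I(v/R)² = ½kMv², so KE_total = ½(1+k)Mv² = (3/4)Mv².
Conserving energy between top and bottom: (3/4)Mv² = (3/4)Mv₀² + Mgh, hence v² = v₀² + 2gh/(1+k).
v = √(1.07² + 2×9.81×1.45/1.5) = √20.11 ≈ 4.48 m/s.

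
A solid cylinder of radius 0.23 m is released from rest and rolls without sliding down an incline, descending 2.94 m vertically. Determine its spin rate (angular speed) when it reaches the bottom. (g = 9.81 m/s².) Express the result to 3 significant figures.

ω ≈ 27.0 rad/s

With I = (1/2)MR², the ratio k = I/(MR²) is 0.5.
The rolling condition ω = v/R makes the rotational term ½I(v/R)² = ½kMv², so KE_total = ½(1+k)Mv² = (3/4)Mv².
Energy conservation Mgh = ½(1+k)Mv² gives v = √(2gh/(1+k)) = √(2 × 9.81 × 2.94 / 1.5) = 6.201 m/s.
The angular speed follows from ω = v/R = 6.201/0.23 ≈ 27.0 rad/s.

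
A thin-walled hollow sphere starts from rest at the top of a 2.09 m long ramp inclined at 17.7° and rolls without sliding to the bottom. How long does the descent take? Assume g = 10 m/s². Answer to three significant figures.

With I = (2/3)MR², the ratio k = I/(MR²) is 2/3.
Translational: Mg sinθ − f = Ma. Rotational about the CM: fR = Iα = kMRa, so f = kMa.
Hence a = g sinθ/(1+k) = 10×sin17.7°/1.667 = 1.824 m/s².
Starting from rest, L = ½at², so t = √(2L/a) = √(2×2.09/1.824) ≈ 1.51 s.

t ≈ 1.51 s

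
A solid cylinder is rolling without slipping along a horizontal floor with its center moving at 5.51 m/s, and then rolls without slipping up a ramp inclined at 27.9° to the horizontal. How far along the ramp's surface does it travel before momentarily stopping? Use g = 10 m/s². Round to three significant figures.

With I = (1/2)MR², the ratio k = I/(MR²) is 0.5.
Since it rolls without slipping, ω = v/R and KE = ½Mv² + ½Iω² = ½(1+k)Mv² = (3/4)Mv².
Setting this equal to Mgh gives the vertical rise h = (1+k)v₀²/(2g) = 1.5×5.51²/(2×10) = 2.277 m.
The distance along the slope is d = h/sinθ = 2.277/sin27.9° ≈ 4.87 m.

d ≈ 4.87 m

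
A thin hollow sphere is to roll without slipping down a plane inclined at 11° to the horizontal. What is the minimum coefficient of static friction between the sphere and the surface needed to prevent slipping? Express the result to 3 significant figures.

With I = (2/3)MR², the ratio k = I/(MR²) is 2/3.
Along the incline Mg sinθ − f = Ma, and torque about the center fR = Iα = kMR²(a/R) gives f = kMa.
These give a = g sinθ/(1+k) and the required friction f = kMg sinθ/(1+k).
The normal force is N = Mg cosθ, so μ_min = f/N = k tanθ/(1+k).
μ_min = (2/3) × tan11° / 1.667 ≈ 0.0778.

μ_min ≈ 0.0778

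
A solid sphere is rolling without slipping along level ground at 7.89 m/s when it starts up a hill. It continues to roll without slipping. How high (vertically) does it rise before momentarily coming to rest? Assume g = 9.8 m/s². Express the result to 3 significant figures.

Here I = (2/5)MR², so the shape factor k = I/(MR²) = 0.4.
Rolling without slipping gives ω = v/R, so the total kinetic energy is ½Mv² + ½Iω² = ½(1+k)Mv² = (7/10)Mv².
All of this converts to potential energy at the highest point: (7/10)Mv₀² = Mgh.
Thus h = (1+k)v₀²/(2g) = 1.4 × 7.89² / (2 × 9.8) ≈ 4.45 m.

h ≈ 4.45 m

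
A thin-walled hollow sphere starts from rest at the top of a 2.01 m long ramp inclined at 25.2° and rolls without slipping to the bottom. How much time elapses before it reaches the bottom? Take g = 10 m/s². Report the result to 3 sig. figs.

Here I = (2/3)MR², so the shape factor k = I/(MR²) = 2/3.
Along the incline Mg sinθ − f = Ma, and torque about the center fR = Iα = kMR²(a/R) gives f = kMa.
Hence a = g sinθ/(1+k) = 10×sin25.2°/1.667 = 2.555 m/s².
With constant a from rest, t = √(2L/a) = √(2·2.01/2.555) ≈ 1.25 s.

t ≈ 1.25 s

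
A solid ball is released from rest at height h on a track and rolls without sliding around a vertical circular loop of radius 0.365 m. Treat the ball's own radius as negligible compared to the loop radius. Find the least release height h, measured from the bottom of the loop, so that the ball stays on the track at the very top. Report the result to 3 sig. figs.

h_min ≈ 0.986 m

Here I = (2/5)MR², so the shape factor k = I/(MR²) = 0.4.
At the top of the loop, the minimum-contact condition is Mg = Mv_top²/r, so v_top² = gr.
With ω = v/R, the kinetic energy at speed v is ½(1+k)Mv² = (7/10)Mv².
Energy conservation from release (height h) to the top (height 2r): Mgh = Mg(2r) + (7/10)M·gr.
Thus h_min = 2r + (1+k)r/2 = r(2 + 1.4/2) = 0.365 × 2.7 ≈ 0.986 m.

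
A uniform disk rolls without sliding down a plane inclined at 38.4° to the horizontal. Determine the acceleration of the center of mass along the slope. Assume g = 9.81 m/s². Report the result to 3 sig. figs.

a ≈ 4.06 m/s²

With I = (1/2)MR², the ratio k = I/(MR²) is 0.5.
Translational: Mg sinθ − f = Ma. Rotational about the CM: fR = Iα = kMRa, so f = kMa.
Eliminating f: Mg sinθ = (1+k)Ma, so a = g sinθ/(1+k) = 9.81 × sin38.4° / 1.5 ≈ 4.06 m/s².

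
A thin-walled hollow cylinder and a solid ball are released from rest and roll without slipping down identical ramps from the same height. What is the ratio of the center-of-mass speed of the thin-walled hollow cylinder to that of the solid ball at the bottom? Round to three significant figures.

Each satisfies Mgh = ½(1+k)Mv² with k = I/(MR²), so v ∝ 1/√(1+k).
For the thin-walled hollow cylinder k = 1; for the solid ball k = 0.4.
v₁/v₂ = √((1+k₂)/(1+k₁)) = √(1.4/2) ≈ 0.837.

v_ratio ≈ 0.837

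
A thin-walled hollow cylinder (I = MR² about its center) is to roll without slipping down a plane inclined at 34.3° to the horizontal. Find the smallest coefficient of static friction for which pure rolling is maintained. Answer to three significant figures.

μ_min ≈ 0.341

For this body I = MR², i.e. k = I/(MR²) = 1.
Along the incline Mg sinθ − f = Ma, and torque about the center fR = Iα = kMR²(a/R) gives f = kMa.
These give a = g sinθ/(1+k) and the required friction f = kMg sinθ/(1+k).
With N = Mg cosθ, the no-slip condition f ≤ μN gives μ_min = f/N = k tanθ/(1+k).
μ_min = 1 × tan34.3° / 2 ≈ 0.341.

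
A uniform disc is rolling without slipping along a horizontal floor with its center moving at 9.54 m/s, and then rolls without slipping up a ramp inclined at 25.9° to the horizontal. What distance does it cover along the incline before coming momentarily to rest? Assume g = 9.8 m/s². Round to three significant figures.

For this body I = (1/2)MR², i.e. k = I/(MR²) = 0.5.
Pure rolling means v = ωR; then KE = ½Mv² + ½I(v/R)² = ½(1+k)Mv² = (3/4)Mv².
Setting this equal to Mgh gives the vertical rise h = (1+k)v₀²/(2g) = 1.5×9.54²/(2×9.8) = 6.965 m.
Along the incline, d = h/sinθ = 6.965/sin25.9° ≈ 15.9 m.

d ≈ 15.9 m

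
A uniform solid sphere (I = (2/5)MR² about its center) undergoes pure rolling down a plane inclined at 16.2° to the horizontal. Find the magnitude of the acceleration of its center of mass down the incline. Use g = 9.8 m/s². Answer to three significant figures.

a ≈ 1.95 m/s²

For this body I = (2/5)MR², i.e. k = I/(MR²) = 0.4.
Translational: Mg sinθ − f = Ma. Rotational about the CM: fR = Iα = kMRa, so f = kMa.
Eliminating f: Mg sinθ = (1+k)Ma, so a = g sinθ/(1+k) = 9.8 × sin16.2° / 1.4 ≈ 1.95 m/s².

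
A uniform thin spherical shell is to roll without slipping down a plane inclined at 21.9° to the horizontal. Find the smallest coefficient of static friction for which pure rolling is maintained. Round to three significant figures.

μ_min ≈ 0.161

The moment of inertia is (2/3)MR², giving k ≡ I/(MR²) = 2/3.
Newton's second law down the slope: Mg sinθ − f = Ma. The torque equation fR = Iα (with α = a/R) gives f = kMa.
These give a = g sinθ/(1+k) and the required friction f = kMg sinθ/(1+k).
The normal force is N = Mg cosθ, so μ_min = f/N = k tanθ/(1+k).
μ_min = (2/3) × tan21.9° / 1.667 ≈ 0.161.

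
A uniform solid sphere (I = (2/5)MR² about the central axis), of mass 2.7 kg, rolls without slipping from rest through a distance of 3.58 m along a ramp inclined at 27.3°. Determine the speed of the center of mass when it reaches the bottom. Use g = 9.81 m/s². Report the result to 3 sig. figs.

v ≈ 4.80 m/s

For this body I = (2/5)MR², i.e. k = I/(MR²) = 0.4.
Pure rolling means v = ωR; then KE = ½Mv² + ½I(v/R)² = ½(1+k)Mv² = (7/10)Mv².
The vertical drop is h = L sinθ = 3.58 × sin27.3° = 1.642 m.
Setting Mgh = (7/10)Mv² gives v = √(2gh/(1+k)) = √(2·9.81·1.642/1.4) ≈ 4.80 m/s.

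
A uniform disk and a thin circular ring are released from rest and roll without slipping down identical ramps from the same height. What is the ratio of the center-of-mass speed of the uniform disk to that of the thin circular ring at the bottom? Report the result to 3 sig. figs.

Each satisfies Mgh = ½(1+k)Mv² with k = I/(MR²), so v ∝ 1/√(1+k).
For the uniform disk k = 0.5; for the thin circular ring k = 1.
v₁/v₂ = √((1+k₂)/(1+k₁)) = √(2/1.5) ≈ 1.15.

v_ratio ≈ 1.15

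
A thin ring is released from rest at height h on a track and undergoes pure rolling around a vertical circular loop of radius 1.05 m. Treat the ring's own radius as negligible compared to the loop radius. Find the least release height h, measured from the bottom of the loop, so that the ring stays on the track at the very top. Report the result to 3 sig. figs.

h_min ≈ 3.15 m

Here I = MR², so the shape factor k = I/(MR²) = 1.
At the top of the loop, the minimum-contact condition is Mg = Mv_top²/r, so v_top² = gr.
With ω = v/R, the kinetic energy at speed v is ½(1+k)Mv² = Mv².
Energy conservation from release (height h) to the top (height 2r): Mgh = Mg(2r) + M·gr.
Thus h_min = 2r + (1+k)r/2 = r(2 + 2/2) = 1.05 × 3 ≈ 3.15 m.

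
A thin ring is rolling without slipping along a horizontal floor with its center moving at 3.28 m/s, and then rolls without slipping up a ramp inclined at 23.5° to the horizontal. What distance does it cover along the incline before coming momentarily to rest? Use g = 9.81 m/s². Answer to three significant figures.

d ≈ 2.75 m

The moment of inertia is MR², giving k ≡ I/(MR²) = 1.
Pure rolling means v = ωR; then KE = ½Mv² + ½I(v/R)² = ½(1+k)Mv² = Mv².
Setting this equal to Mgh gives the vertical rise h = (1+k)v₀²/(2g) = 2×3.28²/(2×9.81) = 1.097 m.
The distance along the slope is d = h/sinθ = 1.097/sin23.5° ≈ 2.75 m.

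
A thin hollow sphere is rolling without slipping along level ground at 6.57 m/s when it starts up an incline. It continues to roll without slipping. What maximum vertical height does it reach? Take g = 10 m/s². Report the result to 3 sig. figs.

h ≈ 3.60 m

With I = (2/3)MR², the ratio k = I/(MR²) is 2/3.
Since it rolls without slipping, ω = v/R and KE = ½Mv² + ½Iω² = ½(1+k)Mv² = (5/6)Mv².
All of this converts to potential energy at the highest point: (5/6)Mv₀² = Mgh.
Thus h = (1+k)v₀²/(2g) = 1.667 × 6.57² / (2 × 10) ≈ 3.60 m.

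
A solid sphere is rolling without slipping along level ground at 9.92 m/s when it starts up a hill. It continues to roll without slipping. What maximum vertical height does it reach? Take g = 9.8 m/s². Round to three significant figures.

With I = (2/5)MR², the ratio k = I/(MR²) is 0.4.
The rolling condition ω = v/R makes the rotational term ½I(v/R)² = ½kMv², so KE_total = ½(1+k)Mv² = (7/10)Mv².
At the top the kinetic energy is zero, so (7/10)Mv₀² = Mgh.
Thus h = (1+k)v₀²/(2g) = 1.4 × 9.92² / (2 × 9.8) ≈ 7.03 m.

h ≈ 7.03 m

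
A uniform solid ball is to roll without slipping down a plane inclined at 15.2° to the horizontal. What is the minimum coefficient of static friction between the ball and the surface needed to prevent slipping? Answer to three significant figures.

μ_min ≈ 0.0776

For this body I = (2/5)MR², i.e. k = I/(MR²) = 0.4.
Translational: Mg sinθ − f = Ma. Rotational about the CM: fR = Iα = kMRa, so f = kMa.
These give a = g sinθ/(1+k) and the required friction f = kMg sinθ/(1+k).
With N = Mg cosθ, the no-slip condition f ≤ μN gives μ_min = f/N = k tanθ/(1+k).
μ_min = 0.4 × tan15.2° / 1.4 ≈ 0.0776.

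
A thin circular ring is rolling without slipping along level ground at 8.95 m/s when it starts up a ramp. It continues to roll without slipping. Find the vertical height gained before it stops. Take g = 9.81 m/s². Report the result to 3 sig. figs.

Here I = MR², so the shape factor k = I/(MR²) = 1.
Pure rolling means v = ωR; then KE = ½Mv² + ½I(v/R)² = ½(1+k)Mv² = Mv².
At the top the kinetic energy is zero, so Mv₀² = Mgh.
Thus h = (1+k)v₀²/(2g) = 2 × 8.95² / (2 × 9.81) ≈ 8.17 m.

h ≈ 8.17 m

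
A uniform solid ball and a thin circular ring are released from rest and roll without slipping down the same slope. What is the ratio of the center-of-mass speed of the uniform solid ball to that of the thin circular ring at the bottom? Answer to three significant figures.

Each satisfies Mgh = ½(1+k)Mv² with k = I/(MR²), so v ∝ 1/√(1+k).
For the uniform solid ball k = 0.4; for the thin circular ring k = 1.
v₁/v₂ = √((1+k₂)/(1+k₁)) = √(2/1.4) ≈ 1.20.

v_ratio ≈ 1.20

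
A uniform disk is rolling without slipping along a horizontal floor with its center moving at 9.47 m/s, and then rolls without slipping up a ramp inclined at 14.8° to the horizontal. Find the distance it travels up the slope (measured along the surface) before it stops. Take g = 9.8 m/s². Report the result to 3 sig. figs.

With I = (1/2)MR², the ratio k = I/(MR²) is 0.5.
Rolling without slipping gives ω = v/R, so the total kinetic energy is ½Mv² + ½Iω² = ½(1+k)Mv² = (3/4)Mv².
Setting this equal to Mgh gives the vertical rise h = (1+k)v₀²/(2g) = 1.5×9.47²/(2×9.8) = 6.863 m.
The distance along the slope is d = h/sinθ = 6.863/sin14.8° ≈ 26.9 m.

d ≈ 26.9 m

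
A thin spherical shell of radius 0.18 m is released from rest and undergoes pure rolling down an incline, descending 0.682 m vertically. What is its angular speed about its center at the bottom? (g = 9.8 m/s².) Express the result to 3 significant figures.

For this body I = (2/3)MR², i.e. k = I/(MR²) = 2/3.
Rolling without slipping gives ω = v/R, so the total kinetic energy is ½Mv² + ½Iω² = ½(1+k)Mv² = (5/6)Mv².
Energy conservation Mgh = ½(1+k)Mv² gives v = √(2gh/(1+k)) = √(2 × 9.8 × 0.682 / 1.667) = 2.832 m/s.
The angular speed follows from ω = v/R = 2.832/0.18 ≈ 15.7 rad/s.

ω ≈ 15.7 rad/s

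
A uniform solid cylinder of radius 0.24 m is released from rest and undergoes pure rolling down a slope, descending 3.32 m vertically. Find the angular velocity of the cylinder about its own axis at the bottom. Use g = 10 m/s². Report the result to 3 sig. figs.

For this body I = (1/2)MR², i.e. k = I/(MR²) = 0.5.
Since it rolls without slipping, ω = v/R and KE = ½Mv² + ½Iω² = ½(1+k)Mv² = (3/4)Mv².
Energy conservation Mgh = ½(1+k)Mv² gives v = √(2gh/(1+k)) = √(2 × 10 × 3.32 / 1.5) = 6.653 m/s.
The angular speed follows from ω = v/R = 6.653/0.24 ≈ 27.7 rad/s.

ω ≈ 27.7 rad/s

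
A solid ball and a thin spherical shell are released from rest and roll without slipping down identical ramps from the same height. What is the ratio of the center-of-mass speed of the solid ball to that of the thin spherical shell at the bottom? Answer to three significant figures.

v_ratio ≈ 1.09

Each satisfies Mgh = ½(1+k)Mv² with k = I/(MR²), so v ∝ 1/√(1+k).
For the solid ball k = 0.4; for the thin spherical shell k = 2/3.
v₁/v₂ = √((1+k₂)/(1+k₁)) = √(1.667/1.4) ≈ 1.09.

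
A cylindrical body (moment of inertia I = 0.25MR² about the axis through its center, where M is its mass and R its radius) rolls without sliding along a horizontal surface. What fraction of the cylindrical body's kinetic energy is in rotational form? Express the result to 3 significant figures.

fraction ≈ 0.200

For this body I = 0.25MR², i.e. k = I/(MR²) = 0.25.
Since ω = v/R, the translational part is ½Mv² and the rotational part is ½I(v/R)² = ½kMv²; the total is ½(1+k)Mv².
The rotational fraction is therefore k/(1+k) = 0.25/1.25 ≈ 0.200.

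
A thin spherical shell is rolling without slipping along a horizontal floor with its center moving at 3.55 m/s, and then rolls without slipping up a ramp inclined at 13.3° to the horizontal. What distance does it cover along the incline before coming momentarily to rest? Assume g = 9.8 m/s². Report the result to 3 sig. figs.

d ≈ 4.66 m

The moment of inertia is (2/3)MR², giving k ≡ I/(MR²) = 2/3.
The rolling condition ω = v/R makes the rotational term ½I(v/R)² = ½kMv², so KE_total = ½(1+k)Mv² = (5/6)Mv².
Setting this equal to Mgh gives the vertical rise h = (1+k)v₀²/(2g) = 1.667×3.55²/(2×9.8) = 1.072 m.
Along the incline, d = h/sinθ = 1.072/sin13.3° ≈ 4.66 m.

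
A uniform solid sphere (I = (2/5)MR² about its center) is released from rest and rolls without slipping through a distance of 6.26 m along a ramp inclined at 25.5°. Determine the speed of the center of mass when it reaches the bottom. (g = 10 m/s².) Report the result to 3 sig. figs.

v ≈ 6.20 m/s

The moment of inertia is (2/5)MR², giving k ≡ I/(MR²) = 0.4.
Pure rolling means v = ωR; then KE = ½Mv² + ½I(v/R)² = ½(1+k)Mv² = (7/10)Mv².
The vertical drop is h = L sinθ = 6.26 × sin25.5° = 2.695 m.
Setting Mgh = (7/10)Mv² gives v = √(2gh/(1+k)) = √(2·10·2.695/1.4) ≈ 6.20 m/s.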